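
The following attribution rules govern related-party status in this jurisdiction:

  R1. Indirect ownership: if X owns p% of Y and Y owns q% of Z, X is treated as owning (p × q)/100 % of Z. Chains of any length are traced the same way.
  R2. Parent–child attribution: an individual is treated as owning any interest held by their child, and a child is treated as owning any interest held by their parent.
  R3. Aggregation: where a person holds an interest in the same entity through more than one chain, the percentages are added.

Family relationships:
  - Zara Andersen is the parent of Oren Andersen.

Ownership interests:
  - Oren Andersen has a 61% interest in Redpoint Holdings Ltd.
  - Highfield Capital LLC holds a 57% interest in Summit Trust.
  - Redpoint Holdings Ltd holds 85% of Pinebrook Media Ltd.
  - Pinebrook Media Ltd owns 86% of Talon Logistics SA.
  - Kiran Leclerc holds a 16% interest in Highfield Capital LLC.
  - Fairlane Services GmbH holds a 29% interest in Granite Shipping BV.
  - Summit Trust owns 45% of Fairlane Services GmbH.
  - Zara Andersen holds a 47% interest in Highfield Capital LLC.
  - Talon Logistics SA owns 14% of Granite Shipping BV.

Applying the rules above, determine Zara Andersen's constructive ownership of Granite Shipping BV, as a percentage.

9.738835%

By parent–child attribution (R2), Zara Andersen is treated as owning Oren Andersen's 61% interest in Redpoint Holdings Ltd.
Chain via Highfield Capital LLC → Summit Trust → Fairlane Services GmbH (R1): 47% × 57% × 45% × 29% = 3.496095% of Granite Shipping BV.
Chain via Redpoint Holdings Ltd → Pinebrook Media Ltd → Talon Logistics SA (R1): 61% × 85% × 86% × 14% = 6.24274% of Granite Shipping BV.
Aggregating (R3): 3.496095% + 6.24274% = 9.738835%.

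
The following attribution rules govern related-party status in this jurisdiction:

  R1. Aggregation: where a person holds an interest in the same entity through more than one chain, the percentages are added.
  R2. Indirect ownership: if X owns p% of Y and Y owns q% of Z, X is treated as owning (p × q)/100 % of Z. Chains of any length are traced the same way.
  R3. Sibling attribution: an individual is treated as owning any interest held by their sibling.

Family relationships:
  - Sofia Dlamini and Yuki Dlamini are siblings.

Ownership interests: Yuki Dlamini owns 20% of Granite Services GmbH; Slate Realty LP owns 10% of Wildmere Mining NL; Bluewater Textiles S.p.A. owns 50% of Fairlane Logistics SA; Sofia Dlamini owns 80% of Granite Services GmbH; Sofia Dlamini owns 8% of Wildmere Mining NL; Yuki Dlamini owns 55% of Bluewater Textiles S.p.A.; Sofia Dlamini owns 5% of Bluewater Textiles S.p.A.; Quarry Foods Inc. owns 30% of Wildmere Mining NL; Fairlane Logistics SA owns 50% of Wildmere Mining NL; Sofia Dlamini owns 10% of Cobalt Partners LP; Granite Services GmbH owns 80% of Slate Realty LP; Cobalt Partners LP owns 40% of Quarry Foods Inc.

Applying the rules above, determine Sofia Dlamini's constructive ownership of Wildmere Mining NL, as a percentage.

32.2%

By sibling attribution (R3), Sofia Dlamini is treated as also owning Yuki Dlamini's interest in Granite Services GmbH, giving 80% + 20% = 100%.
By sibling attribution (R3), Sofia Dlamini is treated as also owning Yuki Dlamini's interest in Bluewater Textiles S.p.A, giving 5% + 55% = 60%.
Chain via Granite Services GmbH → Slate Realty LP (R2): 100% × 80% × 10% = 8% of Wildmere Mining NL.
Chain via Cobalt Partners LP → Quarry Foods Inc. (R2): 10% × 40% × 30% = 1.2% of Wildmere Mining NL.
Chain via Bluewater Textiles S.p.A. → Fairlane Logistics SA (R2): 60% × 50% × 50% = 15% of Wildmere Mining NL.
Direct interest in Wildmere Mining NL: 8%.
Aggregating (R1): 8% + 1.2% + 15% + 8% = 32.2%.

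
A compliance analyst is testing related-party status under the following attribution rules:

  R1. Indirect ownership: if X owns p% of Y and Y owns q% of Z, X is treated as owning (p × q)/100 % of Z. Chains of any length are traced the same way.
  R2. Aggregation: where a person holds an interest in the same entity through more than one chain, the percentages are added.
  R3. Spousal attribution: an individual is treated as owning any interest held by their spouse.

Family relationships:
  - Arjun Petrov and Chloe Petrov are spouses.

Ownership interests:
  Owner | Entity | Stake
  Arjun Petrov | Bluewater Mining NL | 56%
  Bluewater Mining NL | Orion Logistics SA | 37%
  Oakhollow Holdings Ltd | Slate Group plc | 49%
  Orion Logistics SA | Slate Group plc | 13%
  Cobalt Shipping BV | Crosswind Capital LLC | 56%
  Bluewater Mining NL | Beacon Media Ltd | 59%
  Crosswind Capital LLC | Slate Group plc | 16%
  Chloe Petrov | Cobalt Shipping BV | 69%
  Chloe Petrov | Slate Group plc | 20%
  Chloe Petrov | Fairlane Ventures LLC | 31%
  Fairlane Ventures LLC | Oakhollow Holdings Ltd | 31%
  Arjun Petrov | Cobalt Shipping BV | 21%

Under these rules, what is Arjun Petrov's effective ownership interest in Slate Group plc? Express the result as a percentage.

By spousal attribution (R3), Arjun Petrov is treated as also owning Chloe Petrov's interest in Cobalt Shipping BV, giving 21% + 69% = 90%.
By spousal attribution (R3), Arjun Petrov is treated as owning Chloe Petrov's 31% interest in Fairlane Ventures LLC.
By spousal attribution (R3), Arjun Petrov is treated as owning Chloe Petrov's 20% interest in Slate Group plc.
Chain via Bluewater Mining NL → Orion Logistics SA (R1): 56% × 37% × 13% = 2.6936% of Slate Group plc.
Chain via Cobalt Shipping BV → Crosswind Capital LLC (R1): 90% × 56% × 16% = 8.064% of Slate Group plc.
Chain via Fairlane Ventures LLC → Oakhollow Holdings Ltd (R1): 31% × 31% × 49% = 4.7089% of Slate Group plc.
Direct interest in Slate Group plc: 20%.
Aggregating (R2): 2.6936% + 8.064% + 4.7089% + 20% = 35.4665%.

35.4665%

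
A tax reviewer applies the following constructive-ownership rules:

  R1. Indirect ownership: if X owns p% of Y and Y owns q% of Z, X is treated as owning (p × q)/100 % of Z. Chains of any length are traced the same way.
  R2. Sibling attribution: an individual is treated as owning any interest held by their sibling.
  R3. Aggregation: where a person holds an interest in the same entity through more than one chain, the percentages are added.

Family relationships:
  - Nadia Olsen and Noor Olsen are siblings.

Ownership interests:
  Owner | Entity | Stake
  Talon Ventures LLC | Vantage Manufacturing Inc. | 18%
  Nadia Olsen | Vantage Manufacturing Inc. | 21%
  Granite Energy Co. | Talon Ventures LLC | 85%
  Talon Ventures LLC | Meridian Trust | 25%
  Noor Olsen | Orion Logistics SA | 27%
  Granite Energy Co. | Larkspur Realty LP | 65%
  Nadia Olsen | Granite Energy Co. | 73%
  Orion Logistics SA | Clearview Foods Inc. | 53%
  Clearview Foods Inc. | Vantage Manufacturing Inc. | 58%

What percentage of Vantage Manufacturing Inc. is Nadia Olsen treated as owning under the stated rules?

By sibling attribution (R2), Nadia Olsen is treated as owning Noor Olsen's 27% interest in Orion Logistics SA.
Chain via Granite Energy Co. → Talon Ventures LLC (R1): 73% × 85% × 18% = 11.169% of Vantage Manufacturing Inc.
Direct interest in Vantage Manufacturing Inc: 21%.
Chain via Orion Logistics SA → Clearview Foods Inc. (R1): 27% × 53% × 58% = 8.2998% of Vantage Manufacturing Inc.
Aggregating (R3): 11.169% + 21% + 8.2998% = 40.4688%.

40.4688%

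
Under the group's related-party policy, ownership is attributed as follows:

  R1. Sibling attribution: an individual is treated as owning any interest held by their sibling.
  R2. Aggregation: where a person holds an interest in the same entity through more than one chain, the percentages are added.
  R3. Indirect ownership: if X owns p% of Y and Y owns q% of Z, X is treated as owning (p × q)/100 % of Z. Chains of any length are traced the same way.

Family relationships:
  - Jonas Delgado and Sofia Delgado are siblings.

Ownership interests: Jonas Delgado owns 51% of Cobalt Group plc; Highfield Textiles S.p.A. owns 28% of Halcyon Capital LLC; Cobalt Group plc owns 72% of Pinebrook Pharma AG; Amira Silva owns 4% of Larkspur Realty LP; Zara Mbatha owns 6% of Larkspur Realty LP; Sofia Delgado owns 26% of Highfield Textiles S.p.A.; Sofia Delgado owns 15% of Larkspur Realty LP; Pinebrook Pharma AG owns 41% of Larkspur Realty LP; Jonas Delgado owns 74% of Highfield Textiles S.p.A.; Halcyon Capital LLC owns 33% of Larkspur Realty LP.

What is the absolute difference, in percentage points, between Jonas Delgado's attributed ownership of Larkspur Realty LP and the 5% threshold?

34.2952

By sibling attribution (R1), Jonas Delgado is treated as also owning Sofia Delgado's interest in Highfield Textiles S.p.A, giving 74% + 26% = 100%.
By sibling attribution (R1), Jonas Delgado is treated as owning Sofia Delgado's 15% interest in Larkspur Realty LP.
Chain via Cobalt Group plc → Pinebrook Pharma AG (R3): 51% × 72% × 41% = 15.0552% of Larkspur Realty LP.
Chain via Highfield Textiles S.p.A. → Halcyon Capital LLC (R3): 100% × 28% × 33% = 9.24% of Larkspur Realty LP.
Direct interest in Larkspur Realty LP: 15%.
Aggregating (R2): 15.0552% + 9.24% + 15% = 39.2952%.
39.2952% exceeds the 5% threshold by 34.2952 percentage points.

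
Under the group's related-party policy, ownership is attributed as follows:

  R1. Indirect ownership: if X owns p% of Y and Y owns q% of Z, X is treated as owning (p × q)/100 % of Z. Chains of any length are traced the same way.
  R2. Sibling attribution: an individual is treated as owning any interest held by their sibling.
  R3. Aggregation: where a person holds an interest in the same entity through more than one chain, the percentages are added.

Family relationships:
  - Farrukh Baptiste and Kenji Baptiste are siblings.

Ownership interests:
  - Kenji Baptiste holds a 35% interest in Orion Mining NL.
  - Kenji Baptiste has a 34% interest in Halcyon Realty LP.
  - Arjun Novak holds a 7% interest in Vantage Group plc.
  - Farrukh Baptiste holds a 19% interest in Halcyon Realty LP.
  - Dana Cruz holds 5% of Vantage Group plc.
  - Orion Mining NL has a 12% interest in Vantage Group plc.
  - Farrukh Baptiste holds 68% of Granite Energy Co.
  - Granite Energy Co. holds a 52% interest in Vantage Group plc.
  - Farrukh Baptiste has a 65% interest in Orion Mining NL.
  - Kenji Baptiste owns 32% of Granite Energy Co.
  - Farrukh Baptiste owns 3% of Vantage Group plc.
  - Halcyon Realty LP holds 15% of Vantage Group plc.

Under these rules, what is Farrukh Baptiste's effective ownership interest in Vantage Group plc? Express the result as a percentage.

74.95%

By sibling attribution (R2), Farrukh Baptiste is treated as also owning Kenji Baptiste's interest in Halcyon Realty LP, giving 19% + 34% = 53%.
By sibling attribution (R2), Farrukh Baptiste is treated as also owning Kenji Baptiste's interest in Orion Mining NL, giving 65% + 35% = 100%.
By sibling attribution (R2), Farrukh Baptiste is treated as also owning Kenji Baptiste's interest in Granite Energy Co, giving 68% + 32% = 100%.
Chain via Halcyon Realty LP (R1): 53% × 15% = 7.95% of Vantage Group plc.
Chain via Orion Mining NL (R1): 100% × 12% = 12% of Vantage Group plc.
Chain via Granite Energy Co. (R1): 100% × 52% = 52% of Vantage Group plc.
Direct interest in Vantage Group plc: 3%.
Aggregating (R3): 7.95% + 12% + 52% + 3% = 74.95%.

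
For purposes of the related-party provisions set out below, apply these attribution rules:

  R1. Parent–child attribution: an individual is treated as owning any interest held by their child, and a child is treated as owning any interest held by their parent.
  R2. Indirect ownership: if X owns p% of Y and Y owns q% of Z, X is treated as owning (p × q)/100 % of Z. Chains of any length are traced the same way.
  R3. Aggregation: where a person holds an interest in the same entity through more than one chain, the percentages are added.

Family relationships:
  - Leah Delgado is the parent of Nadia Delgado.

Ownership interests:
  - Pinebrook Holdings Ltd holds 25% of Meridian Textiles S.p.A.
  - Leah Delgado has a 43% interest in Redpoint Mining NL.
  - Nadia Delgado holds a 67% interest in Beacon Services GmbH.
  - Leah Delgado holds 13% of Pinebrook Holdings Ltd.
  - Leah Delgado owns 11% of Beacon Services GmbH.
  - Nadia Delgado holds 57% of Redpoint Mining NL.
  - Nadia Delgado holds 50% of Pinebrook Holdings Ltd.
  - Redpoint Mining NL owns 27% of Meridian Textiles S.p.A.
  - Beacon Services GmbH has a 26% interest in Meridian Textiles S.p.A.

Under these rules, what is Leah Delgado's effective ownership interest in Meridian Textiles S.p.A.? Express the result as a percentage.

By parent–child attribution (R1), Leah Delgado is treated as also owning Nadia Delgado's interest in Redpoint Mining NL, giving 43% + 57% = 100%.
By parent–child attribution (R1), Leah Delgado is treated as also owning Nadia Delgado's interest in Pinebrook Holdings Ltd, giving 13% + 50% = 63%.
By parent–child attribution (R1), Leah Delgado is treated as also owning Nadia Delgado's interest in Beacon Services GmbH, giving 11% + 67% = 78%.
Chain via Redpoint Mining NL (R2): 100% × 27% = 27% of Meridian Textiles S.p.A.
Chain via Pinebrook Holdings Ltd (R2): 63% × 25% = 15.75% of Meridian Textiles S.p.A.
Chain via Beacon Services GmbH (R2): 78% × 26% = 20.28% of Meridian Textiles S.p.A.
Aggregating (R3): 27% + 15.75% + 20.28% = 63.03%.

63.03%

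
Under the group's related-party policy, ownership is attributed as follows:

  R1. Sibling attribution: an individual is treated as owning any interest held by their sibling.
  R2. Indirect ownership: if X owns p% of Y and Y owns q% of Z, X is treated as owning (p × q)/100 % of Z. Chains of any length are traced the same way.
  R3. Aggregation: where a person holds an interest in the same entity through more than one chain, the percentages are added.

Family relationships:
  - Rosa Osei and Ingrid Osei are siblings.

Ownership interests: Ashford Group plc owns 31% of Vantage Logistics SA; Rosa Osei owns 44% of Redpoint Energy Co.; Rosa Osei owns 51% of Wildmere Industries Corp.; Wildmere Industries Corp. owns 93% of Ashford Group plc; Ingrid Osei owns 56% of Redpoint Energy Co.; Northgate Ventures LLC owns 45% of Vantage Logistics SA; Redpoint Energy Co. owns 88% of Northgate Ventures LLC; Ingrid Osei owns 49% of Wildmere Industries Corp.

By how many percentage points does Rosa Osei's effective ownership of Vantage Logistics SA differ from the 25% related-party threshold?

By sibling attribution (R1), Rosa Osei is treated as also owning Ingrid Osei's interest in Redpoint Energy Co, giving 44% + 56% = 100%.
By sibling attribution (R1), Rosa Osei is treated as also owning Ingrid Osei's interest in Wildmere Industries Corp, giving 51% + 49% = 100%.
Chain via Redpoint Energy Co. → Northgate Ventures LLC (R2): 100% × 88% × 45% = 39.6% of Vantage Logistics SA.
Chain via Wildmere Industries Corp. → Ashford Group plc (R2): 100% × 93% × 31% = 28.83% of Vantage Logistics SA.
Aggregating (R3): 39.6% + 28.83% = 68.43%.
68.43% exceeds the 25% threshold by 43.43 percentage points.

43.43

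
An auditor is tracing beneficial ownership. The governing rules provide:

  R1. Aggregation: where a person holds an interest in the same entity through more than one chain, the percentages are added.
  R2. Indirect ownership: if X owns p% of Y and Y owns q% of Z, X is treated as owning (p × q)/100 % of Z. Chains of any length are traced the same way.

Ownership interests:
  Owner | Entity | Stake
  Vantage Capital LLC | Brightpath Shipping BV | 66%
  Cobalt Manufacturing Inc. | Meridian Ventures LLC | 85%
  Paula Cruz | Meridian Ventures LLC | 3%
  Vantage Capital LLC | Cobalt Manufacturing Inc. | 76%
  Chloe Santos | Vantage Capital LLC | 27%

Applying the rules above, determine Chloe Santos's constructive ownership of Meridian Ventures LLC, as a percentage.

Chain via Vantage Capital LLC → Cobalt Manufacturing Inc. (R2): 27% × 76% × 85% = 17.442% of Meridian Ventures LLC.

17.442%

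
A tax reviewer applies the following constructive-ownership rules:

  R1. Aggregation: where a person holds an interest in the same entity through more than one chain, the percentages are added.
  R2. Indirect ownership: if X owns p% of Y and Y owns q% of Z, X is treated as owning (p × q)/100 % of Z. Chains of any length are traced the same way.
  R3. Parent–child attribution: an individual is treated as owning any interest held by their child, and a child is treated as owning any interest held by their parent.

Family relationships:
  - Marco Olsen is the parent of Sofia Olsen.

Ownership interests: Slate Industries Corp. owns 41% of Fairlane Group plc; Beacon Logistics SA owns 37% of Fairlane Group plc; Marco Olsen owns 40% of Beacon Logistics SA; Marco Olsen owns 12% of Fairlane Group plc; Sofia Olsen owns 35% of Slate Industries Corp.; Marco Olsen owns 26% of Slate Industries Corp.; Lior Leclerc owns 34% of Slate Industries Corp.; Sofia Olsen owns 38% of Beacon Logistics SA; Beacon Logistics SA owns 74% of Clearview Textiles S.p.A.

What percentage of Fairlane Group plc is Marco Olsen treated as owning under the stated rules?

65.87%

By parent–child attribution (R3), Marco Olsen is treated as also owning Sofia Olsen's interest in Beacon Logistics SA, giving 40% + 38% = 78%.
By parent–child attribution (R3), Marco Olsen is treated as also owning Sofia Olsen's interest in Slate Industries Corp, giving 26% + 35% = 61%.
Chain via Beacon Logistics SA (R2): 78% × 37% = 28.86% of Fairlane Group plc.
Chain via Slate Industries Corp. (R2): 61% × 41% = 25.01% of Fairlane Group plc.
Direct interest in Fairlane Group plc: 12%.
Aggregating (R1): 28.86% + 25.01% + 12% = 65.87%.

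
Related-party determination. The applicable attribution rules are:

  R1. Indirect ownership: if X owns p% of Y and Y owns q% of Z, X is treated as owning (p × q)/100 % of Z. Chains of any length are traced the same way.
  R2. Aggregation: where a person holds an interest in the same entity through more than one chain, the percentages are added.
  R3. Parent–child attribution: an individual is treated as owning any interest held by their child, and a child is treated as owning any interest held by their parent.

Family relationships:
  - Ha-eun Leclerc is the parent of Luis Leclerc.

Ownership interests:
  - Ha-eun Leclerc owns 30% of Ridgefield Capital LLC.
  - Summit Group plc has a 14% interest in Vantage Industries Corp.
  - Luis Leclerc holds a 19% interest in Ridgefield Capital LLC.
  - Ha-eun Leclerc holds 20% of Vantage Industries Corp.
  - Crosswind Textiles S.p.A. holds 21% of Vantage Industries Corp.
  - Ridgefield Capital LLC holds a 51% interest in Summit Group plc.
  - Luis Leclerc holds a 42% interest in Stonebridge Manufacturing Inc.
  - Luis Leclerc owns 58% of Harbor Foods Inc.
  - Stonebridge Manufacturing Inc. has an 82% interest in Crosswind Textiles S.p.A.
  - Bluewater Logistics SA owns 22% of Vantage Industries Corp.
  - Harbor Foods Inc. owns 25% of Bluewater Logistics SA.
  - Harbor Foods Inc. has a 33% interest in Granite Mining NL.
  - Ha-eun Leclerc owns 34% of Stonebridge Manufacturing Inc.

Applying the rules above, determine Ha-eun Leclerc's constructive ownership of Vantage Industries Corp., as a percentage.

By parent–child attribution (R3), Ha-eun Leclerc is treated as also owning Luis Leclerc's interest in Stonebridge Manufacturing Inc, giving 34% + 42% = 76%.
By parent–child attribution (R3), Ha-eun Leclerc is treated as also owning Luis Leclerc's interest in Ridgefield Capital LLC, giving 30% + 19% = 49%.
By parent–child attribution (R3), Ha-eun Leclerc is treated as owning Luis Leclerc's 58% interest in Harbor Foods Inc.
Chain via Stonebridge Manufacturing Inc. → Crosswind Textiles S.p.A. (R1): 76% × 82% × 21% = 13.0872% of Vantage Industries Corp.
Chain via Ridgefield Capital LLC → Summit Group plc (R1): 49% × 51% × 14% = 3.4986% of Vantage Industries Corp.
Direct interest in Vantage Industries Corp: 20%.
Chain via Harbor Foods Inc. → Bluewater Logistics SA (R1): 58% × 25% × 22% = 3.19% of Vantage Industries Corp.
Aggregating (R2): 13.0872% + 3.4986% + 20% + 3.19% = 39.7758%.

39.7758%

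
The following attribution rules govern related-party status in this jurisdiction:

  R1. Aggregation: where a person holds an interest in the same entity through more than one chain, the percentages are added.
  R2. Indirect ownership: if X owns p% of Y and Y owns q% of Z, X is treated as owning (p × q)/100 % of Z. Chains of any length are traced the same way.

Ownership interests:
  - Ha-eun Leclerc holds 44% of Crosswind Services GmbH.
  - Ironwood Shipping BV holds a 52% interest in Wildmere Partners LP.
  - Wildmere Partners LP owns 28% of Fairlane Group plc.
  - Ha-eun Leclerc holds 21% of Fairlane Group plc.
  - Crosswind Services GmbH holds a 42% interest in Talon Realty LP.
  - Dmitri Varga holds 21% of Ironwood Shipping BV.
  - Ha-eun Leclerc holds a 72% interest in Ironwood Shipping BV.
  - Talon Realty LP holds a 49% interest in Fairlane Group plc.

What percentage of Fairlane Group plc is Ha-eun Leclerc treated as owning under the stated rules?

Chain via Ironwood Shipping BV → Wildmere Partners LP (R2): 72% × 52% × 28% = 10.4832% of Fairlane Group plc.
Chain via Crosswind Services GmbH → Talon Realty LP (R2): 44% × 42% × 49% = 9.0552% of Fairlane Group plc.
Direct interest in Fairlane Group plc: 21%.
Aggregating (R1): 10.4832% + 9.0552% + 21% = 40.5384%.

40.5384%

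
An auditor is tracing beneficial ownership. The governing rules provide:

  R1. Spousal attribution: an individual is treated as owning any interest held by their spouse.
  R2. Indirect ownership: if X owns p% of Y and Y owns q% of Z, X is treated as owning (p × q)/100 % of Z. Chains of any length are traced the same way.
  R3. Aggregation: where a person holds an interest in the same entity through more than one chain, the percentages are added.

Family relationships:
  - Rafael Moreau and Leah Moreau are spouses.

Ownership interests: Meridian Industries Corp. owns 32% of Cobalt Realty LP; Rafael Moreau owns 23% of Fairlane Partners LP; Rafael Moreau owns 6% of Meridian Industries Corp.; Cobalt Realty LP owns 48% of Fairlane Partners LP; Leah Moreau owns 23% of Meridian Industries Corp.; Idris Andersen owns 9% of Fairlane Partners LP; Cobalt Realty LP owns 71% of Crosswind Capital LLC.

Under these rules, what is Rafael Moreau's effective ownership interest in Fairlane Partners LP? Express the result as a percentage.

By spousal attribution (R1), Rafael Moreau is treated as also owning Leah Moreau's interest in Meridian Industries Corp, giving 6% + 23% = 29%.
Chain via Meridian Industries Corp. → Cobalt Realty LP (R2): 29% × 32% × 48% = 4.4544% of Fairlane Partners LP.
Direct interest in Fairlane Partners LP: 23%.
Aggregating (R3): 4.4544% + 23% = 27.4544%.

27.4544%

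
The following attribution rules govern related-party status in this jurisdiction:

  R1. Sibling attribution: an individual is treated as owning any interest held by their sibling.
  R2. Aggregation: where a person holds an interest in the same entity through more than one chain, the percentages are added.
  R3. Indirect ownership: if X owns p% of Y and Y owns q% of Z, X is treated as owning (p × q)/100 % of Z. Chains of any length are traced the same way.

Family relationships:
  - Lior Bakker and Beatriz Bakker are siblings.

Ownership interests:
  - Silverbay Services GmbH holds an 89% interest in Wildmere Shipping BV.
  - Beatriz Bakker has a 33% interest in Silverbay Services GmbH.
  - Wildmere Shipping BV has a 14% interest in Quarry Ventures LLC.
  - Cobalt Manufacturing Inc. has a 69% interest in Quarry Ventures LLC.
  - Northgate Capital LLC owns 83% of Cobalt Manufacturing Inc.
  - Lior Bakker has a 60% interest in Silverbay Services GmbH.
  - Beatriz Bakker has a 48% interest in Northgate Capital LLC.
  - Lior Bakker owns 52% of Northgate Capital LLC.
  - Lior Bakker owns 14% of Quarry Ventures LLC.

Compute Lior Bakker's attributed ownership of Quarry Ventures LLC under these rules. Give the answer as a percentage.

82.8578%

By sibling attribution (R1), Lior Bakker is treated as also owning Beatriz Bakker's interest in Silverbay Services GmbH, giving 60% + 33% = 93%.
By sibling attribution (R1), Lior Bakker is treated as also owning Beatriz Bakker's interest in Northgate Capital LLC, giving 52% + 48% = 100%.
Chain via Silverbay Services GmbH → Wildmere Shipping BV (R3): 93% × 89% × 14% = 11.5878% of Quarry Ventures LLC.
Chain via Northgate Capital LLC → Cobalt Manufacturing Inc. (R3): 100% × 83% × 69% = 57.27% of Quarry Ventures LLC.
Direct interest in Quarry Ventures LLC: 14%.
Aggregating (R2): 11.5878% + 57.27% + 14% = 82.8578%.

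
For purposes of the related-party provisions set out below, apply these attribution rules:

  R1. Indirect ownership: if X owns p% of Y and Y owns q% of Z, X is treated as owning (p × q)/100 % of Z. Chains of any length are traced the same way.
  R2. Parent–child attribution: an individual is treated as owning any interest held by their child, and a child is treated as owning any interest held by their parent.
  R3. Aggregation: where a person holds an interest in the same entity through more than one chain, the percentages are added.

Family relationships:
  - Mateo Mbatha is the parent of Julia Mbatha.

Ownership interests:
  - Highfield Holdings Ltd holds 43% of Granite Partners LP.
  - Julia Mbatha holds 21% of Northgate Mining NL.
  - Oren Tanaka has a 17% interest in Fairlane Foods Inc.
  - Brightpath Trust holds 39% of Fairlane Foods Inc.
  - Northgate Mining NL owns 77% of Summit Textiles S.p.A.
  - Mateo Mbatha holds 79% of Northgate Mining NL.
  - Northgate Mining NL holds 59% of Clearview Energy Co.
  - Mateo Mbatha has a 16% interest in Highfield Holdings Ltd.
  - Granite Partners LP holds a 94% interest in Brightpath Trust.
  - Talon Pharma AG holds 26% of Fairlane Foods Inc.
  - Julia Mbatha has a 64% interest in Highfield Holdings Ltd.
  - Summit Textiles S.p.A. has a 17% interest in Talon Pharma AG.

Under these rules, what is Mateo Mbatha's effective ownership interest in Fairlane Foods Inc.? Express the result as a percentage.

By parent–child attribution (R2), Mateo Mbatha is treated as also owning Julia Mbatha's interest in Highfield Holdings Ltd, giving 16% + 64% = 80%.
By parent–child attribution (R2), Mateo Mbatha is treated as also owning Julia Mbatha's interest in Northgate Mining NL, giving 79% + 21% = 100%.
Chain via Highfield Holdings Ltd → Granite Partners LP → Brightpath Trust (R1): 80% × 43% × 94% × 39% = 12.61104% of Fairlane Foods Inc.
Chain via Northgate Mining NL → Summit Textiles S.p.A. → Talon Pharma AG (R1): 100% × 77% × 17% × 26% = 3.4034% of Fairlane Foods Inc.
Aggregating (R3): 12.61104% + 3.4034% = 16.01444%.

16.01444%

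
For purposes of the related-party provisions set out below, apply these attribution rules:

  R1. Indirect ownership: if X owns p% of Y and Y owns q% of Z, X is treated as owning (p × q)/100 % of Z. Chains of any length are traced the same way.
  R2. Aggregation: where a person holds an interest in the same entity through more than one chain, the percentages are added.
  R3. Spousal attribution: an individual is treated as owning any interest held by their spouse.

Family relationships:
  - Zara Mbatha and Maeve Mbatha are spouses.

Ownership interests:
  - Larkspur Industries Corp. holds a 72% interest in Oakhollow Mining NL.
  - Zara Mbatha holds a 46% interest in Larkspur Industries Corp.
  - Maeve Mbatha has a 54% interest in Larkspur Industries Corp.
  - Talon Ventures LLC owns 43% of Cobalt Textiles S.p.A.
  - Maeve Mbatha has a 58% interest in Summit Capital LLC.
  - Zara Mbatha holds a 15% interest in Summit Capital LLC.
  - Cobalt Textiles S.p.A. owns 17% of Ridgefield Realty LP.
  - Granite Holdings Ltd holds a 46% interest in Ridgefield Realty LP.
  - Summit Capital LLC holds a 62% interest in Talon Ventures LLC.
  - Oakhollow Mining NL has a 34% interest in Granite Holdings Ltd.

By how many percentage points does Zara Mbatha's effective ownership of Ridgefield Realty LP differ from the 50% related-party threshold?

By spousal attribution (R3), Zara Mbatha is treated as also owning Maeve Mbatha's interest in Summit Capital LLC, giving 15% + 58% = 73%.
By spousal attribution (R3), Zara Mbatha is treated as also owning Maeve Mbatha's interest in Larkspur Industries Corp, giving 46% + 54% = 100%.
Chain via Summit Capital LLC → Talon Ventures LLC → Cobalt Textiles S.p.A. (R1): 73% × 62% × 43% × 17% = 3.308506% of Ridgefield Realty LP.
Chain via Larkspur Industries Corp. → Oakhollow Mining NL → Granite Holdings Ltd (R1): 100% × 72% × 34% × 46% = 11.2608% of Ridgefield Realty LP.
Aggregating (R2): 3.308506% + 11.2608% = 14.569306%.
14.569306% falls short of the 50% threshold by 35.430694 percentage points.

35.430694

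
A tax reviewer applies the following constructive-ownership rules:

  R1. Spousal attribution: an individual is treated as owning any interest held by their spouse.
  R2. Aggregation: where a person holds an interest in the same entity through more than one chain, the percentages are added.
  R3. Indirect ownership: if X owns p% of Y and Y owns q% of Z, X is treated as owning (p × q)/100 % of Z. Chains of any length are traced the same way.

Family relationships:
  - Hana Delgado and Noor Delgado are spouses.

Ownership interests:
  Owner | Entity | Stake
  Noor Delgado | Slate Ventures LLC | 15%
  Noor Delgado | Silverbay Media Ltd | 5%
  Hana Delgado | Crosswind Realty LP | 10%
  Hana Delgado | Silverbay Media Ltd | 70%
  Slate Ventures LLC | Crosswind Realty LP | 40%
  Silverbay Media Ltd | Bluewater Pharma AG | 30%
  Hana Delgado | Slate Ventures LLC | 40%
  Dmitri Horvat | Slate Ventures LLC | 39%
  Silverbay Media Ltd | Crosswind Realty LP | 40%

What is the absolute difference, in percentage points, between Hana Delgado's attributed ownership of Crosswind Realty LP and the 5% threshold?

By spousal attribution (R1), Hana Delgado is treated as also owning Noor Delgado's interest in Slate Ventures LLC, giving 40% + 15% = 55%.
By spousal attribution (R1), Hana Delgado is treated as also owning Noor Delgado's interest in Silverbay Media Ltd, giving 70% + 5% = 75%.
Chain via Slate Ventures LLC (R3): 55% × 40% = 22% of Crosswind Realty LP.
Chain via Silverbay Media Ltd (R3): 75% × 40% = 30% of Crosswind Realty LP.
Direct interest in Crosswind Realty LP: 10%.
Aggregating (R2): 22% + 30% + 10% = 62%.
62% exceeds the 5% threshold by 57 percentage points.

57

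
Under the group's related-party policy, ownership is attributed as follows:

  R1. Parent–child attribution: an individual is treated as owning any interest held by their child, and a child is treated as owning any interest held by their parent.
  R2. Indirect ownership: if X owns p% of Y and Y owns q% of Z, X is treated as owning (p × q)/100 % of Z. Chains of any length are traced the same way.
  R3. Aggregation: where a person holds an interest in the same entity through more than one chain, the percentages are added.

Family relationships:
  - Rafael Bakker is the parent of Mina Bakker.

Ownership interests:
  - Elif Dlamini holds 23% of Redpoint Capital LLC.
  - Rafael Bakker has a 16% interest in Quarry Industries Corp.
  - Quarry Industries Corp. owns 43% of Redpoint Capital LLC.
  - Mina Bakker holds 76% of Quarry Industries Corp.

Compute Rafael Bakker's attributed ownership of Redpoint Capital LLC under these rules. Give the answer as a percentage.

39.56%

By parent–child attribution (R1), Rafael Bakker is treated as also owning Mina Bakker's interest in Quarry Industries Corp, giving 16% + 76% = 92%.
Chain via Quarry Industries Corp. (R2): 92% × 43% = 39.56% of Redpoint Capital LLC.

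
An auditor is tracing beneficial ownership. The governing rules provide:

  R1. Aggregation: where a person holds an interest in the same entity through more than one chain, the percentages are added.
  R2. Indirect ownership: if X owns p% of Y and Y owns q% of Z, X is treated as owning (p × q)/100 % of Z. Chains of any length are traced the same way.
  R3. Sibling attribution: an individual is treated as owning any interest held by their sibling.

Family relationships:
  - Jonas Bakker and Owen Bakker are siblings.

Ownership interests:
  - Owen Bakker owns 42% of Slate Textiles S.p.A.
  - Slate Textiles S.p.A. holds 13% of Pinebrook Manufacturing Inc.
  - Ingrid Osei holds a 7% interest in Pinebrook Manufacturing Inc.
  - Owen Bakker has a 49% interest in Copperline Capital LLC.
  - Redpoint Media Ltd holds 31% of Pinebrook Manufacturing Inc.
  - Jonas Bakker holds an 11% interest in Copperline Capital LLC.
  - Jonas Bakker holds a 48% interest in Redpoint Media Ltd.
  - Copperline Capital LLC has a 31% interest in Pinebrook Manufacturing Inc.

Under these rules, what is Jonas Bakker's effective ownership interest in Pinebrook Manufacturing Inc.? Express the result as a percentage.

38.94%

By sibling attribution (R3), Jonas Bakker is treated as also owning Owen Bakker's interest in Copperline Capital LLC, giving 11% + 49% = 60%.
By sibling attribution (R3), Jonas Bakker is treated as owning Owen Bakker's 42% interest in Slate Textiles S.p.A.
Chain via Copperline Capital LLC (R2): 60% × 31% = 18.6% of Pinebrook Manufacturing Inc.
Chain via Redpoint Media Ltd (R2): 48% × 31% = 14.88% of Pinebrook Manufacturing Inc.
Chain via Slate Textiles S.p.A. (R2): 42% × 13% = 5.46% of Pinebrook Manufacturing Inc.
Aggregating (R1): 18.6% + 14.88% + 5.46% = 38.94%.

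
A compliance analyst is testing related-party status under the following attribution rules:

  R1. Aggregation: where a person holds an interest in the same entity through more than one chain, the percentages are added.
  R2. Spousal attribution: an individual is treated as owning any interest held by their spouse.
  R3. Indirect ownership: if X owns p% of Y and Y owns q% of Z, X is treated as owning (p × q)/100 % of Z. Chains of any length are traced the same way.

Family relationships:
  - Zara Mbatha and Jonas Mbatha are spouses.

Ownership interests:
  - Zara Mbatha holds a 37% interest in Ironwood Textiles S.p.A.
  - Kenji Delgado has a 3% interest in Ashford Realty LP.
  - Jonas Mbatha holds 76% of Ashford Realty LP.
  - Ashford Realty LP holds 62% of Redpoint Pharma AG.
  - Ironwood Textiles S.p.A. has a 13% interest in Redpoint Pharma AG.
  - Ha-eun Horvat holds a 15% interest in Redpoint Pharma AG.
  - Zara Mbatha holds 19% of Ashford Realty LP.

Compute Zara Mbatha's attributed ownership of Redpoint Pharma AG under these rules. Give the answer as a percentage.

By spousal attribution (R2), Zara Mbatha is treated as also owning Jonas Mbatha's interest in Ashford Realty LP, giving 19% + 76% = 95%.
Chain via Ashford Realty LP (R3): 95% × 62% = 58.9% of Redpoint Pharma AG.
Chain via Ironwood Textiles S.p.A. (R3): 37% × 13% = 4.81% of Redpoint Pharma AG.
Aggregating (R1): 58.9% + 4.81% = 63.71%.

63.71%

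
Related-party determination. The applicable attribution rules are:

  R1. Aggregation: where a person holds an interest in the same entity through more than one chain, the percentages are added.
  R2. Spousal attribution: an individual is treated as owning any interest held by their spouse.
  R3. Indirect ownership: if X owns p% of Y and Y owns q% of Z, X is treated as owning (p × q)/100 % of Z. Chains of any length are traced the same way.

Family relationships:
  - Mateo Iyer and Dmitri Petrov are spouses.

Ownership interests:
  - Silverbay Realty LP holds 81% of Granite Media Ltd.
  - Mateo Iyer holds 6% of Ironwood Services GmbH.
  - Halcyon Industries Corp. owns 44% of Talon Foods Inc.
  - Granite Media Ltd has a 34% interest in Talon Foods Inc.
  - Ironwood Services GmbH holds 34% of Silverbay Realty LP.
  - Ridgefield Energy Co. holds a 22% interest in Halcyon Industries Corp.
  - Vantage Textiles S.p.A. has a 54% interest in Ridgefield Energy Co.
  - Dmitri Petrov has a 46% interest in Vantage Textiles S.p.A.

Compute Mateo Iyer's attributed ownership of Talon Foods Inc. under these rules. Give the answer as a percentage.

By spousal attribution (R2), Mateo Iyer is treated as owning Dmitri Petrov's 46% interest in Vantage Textiles S.p.A.
Chain via Ironwood Services GmbH → Silverbay Realty LP → Granite Media Ltd (R3): 6% × 34% × 81% × 34% = 0.561816% of Talon Foods Inc.
Chain via Vantage Textiles S.p.A. → Ridgefield Energy Co. → Halcyon Industries Corp. (R3): 46% × 54% × 22% × 44% = 2.404512% of Talon Foods Inc.
Aggregating (R1): 0.561816% + 2.404512% = 2.966328%.

2.966328%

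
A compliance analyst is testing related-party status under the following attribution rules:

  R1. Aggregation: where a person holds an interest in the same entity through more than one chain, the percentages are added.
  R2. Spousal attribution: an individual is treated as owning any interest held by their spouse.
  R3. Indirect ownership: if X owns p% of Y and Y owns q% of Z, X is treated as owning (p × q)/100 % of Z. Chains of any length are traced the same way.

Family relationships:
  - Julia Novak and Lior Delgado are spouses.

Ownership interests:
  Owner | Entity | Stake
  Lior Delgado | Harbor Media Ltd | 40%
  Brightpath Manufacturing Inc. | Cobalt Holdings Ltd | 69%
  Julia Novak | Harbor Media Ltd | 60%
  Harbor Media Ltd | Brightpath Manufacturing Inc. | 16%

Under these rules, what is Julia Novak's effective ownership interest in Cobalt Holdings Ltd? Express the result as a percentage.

11.04%

By spousal attribution (R2), Julia Novak is treated as also owning Lior Delgado's interest in Harbor Media Ltd, giving 60% + 40% = 100%.
Chain via Harbor Media Ltd → Brightpath Manufacturing Inc. (R3): 100% × 16% × 69% = 11.04% of Cobalt Holdings Ltd.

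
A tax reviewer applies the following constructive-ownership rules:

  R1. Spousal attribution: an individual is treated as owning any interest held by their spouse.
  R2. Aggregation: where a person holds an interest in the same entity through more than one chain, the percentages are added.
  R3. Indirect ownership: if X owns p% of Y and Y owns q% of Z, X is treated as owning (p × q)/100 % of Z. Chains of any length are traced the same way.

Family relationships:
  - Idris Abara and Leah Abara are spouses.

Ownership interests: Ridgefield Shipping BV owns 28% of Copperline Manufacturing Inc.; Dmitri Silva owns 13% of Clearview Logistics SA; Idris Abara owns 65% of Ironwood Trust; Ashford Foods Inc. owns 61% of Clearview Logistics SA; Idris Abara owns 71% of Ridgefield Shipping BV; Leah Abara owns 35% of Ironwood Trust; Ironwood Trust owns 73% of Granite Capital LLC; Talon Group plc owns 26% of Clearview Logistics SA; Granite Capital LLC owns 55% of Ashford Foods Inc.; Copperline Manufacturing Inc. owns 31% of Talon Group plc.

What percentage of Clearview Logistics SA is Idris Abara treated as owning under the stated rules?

By spousal attribution (R1), Idris Abara is treated as also owning Leah Abara's interest in Ironwood Trust, giving 65% + 35% = 100%.
Chain via Ridgefield Shipping BV → Copperline Manufacturing Inc. → Talon Group plc (R3): 71% × 28% × 31% × 26% = 1.602328% of Clearview Logistics SA.
Chain via Ironwood Trust → Granite Capital LLC → Ashford Foods Inc. (R3): 100% × 73% × 55% × 61% = 24.4915% of Clearview Logistics SA.
Aggregating (R2): 1.602328% + 24.4915% = 26.093828%.

26.093828%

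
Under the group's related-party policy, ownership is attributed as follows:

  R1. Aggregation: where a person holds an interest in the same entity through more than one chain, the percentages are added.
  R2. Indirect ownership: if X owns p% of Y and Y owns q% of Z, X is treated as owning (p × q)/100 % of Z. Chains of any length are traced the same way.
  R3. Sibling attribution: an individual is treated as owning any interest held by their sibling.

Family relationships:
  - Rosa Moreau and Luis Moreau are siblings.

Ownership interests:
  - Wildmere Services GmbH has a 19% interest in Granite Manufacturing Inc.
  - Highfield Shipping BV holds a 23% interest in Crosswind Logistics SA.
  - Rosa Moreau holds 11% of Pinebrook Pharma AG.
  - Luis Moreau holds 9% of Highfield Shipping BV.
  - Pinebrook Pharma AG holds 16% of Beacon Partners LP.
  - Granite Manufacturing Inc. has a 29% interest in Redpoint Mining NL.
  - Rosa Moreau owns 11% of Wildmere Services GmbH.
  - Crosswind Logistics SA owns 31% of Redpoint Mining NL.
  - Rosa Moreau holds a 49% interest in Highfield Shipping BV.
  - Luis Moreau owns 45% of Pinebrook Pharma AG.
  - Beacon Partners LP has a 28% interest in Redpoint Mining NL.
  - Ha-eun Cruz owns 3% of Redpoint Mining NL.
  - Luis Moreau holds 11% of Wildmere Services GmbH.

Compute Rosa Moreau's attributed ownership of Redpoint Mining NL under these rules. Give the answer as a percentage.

By sibling attribution (R3), Rosa Moreau is treated as also owning Luis Moreau's interest in Pinebrook Pharma AG, giving 11% + 45% = 56%.
By sibling attribution (R3), Rosa Moreau is treated as also owning Luis Moreau's interest in Highfield Shipping BV, giving 49% + 9% = 58%.
By sibling attribution (R3), Rosa Moreau is treated as also owning Luis Moreau's interest in Wildmere Services GmbH, giving 11% + 11% = 22%.
Chain via Pinebrook Pharma AG → Beacon Partners LP (R2): 56% × 16% × 28% = 2.5088% of Redpoint Mining NL.
Chain via Highfield Shipping BV → Crosswind Logistics SA (R2): 58% × 23% × 31% = 4.1354% of Redpoint Mining NL.
Chain via Wildmere Services GmbH → Granite Manufacturing Inc. (R2): 22% × 19% × 29% = 1.2122% of Redpoint Mining NL.
Aggregating (R1): 2.5088% + 4.1354% + 1.2122% = 7.8564%.

7.8564%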